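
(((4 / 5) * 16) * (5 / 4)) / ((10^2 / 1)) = 4 / 25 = 0.16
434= 434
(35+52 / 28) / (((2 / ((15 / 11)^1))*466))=1935 / 35882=0.05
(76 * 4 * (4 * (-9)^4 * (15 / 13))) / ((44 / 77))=209427120 / 13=16109778.46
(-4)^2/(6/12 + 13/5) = 160/31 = 5.16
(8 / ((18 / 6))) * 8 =64 / 3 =21.33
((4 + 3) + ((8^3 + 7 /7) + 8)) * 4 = 2112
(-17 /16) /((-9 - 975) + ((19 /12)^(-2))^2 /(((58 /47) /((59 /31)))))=117158579 /108475568256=0.00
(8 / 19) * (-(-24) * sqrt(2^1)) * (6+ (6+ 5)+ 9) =4992 * sqrt(2) / 19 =371.57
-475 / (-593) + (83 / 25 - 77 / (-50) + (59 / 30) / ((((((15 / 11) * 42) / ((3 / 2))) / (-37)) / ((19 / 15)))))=3.25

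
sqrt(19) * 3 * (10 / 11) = 30 * sqrt(19) / 11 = 11.89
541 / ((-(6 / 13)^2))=-2539.69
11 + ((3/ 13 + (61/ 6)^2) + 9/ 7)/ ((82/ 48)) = 810281/ 11193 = 72.39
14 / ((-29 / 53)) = -742 / 29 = -25.59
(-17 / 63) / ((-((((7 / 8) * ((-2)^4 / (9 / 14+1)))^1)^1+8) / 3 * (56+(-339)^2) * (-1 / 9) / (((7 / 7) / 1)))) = -51 / 13297340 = -0.00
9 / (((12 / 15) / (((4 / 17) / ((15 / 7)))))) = 21 / 17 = 1.24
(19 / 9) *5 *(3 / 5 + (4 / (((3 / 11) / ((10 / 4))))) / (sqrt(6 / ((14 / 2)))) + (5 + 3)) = 508.83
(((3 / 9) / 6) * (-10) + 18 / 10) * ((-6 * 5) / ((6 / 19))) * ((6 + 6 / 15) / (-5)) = 34048 / 225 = 151.32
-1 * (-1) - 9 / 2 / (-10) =29 / 20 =1.45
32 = 32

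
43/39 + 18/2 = 10.10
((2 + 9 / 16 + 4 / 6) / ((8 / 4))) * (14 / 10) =217 / 96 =2.26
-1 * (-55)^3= 166375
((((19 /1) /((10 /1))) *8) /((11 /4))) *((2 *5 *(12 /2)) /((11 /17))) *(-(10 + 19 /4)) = -914736 /121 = -7559.80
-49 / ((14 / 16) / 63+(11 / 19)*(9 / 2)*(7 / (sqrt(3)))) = -4.65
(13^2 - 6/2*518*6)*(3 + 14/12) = -38145.83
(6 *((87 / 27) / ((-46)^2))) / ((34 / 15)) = 145 / 35972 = 0.00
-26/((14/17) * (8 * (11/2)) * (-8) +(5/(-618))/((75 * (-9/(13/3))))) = 110628180/1233428899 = 0.09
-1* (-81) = 81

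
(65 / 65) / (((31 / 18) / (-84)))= -1512 / 31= -48.77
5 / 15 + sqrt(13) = 3.94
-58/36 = -29/18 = -1.61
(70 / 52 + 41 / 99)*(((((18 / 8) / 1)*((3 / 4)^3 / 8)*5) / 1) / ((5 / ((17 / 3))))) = 1.18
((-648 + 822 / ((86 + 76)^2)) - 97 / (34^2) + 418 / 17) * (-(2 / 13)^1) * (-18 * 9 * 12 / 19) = -6304900484 / 642447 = -9813.88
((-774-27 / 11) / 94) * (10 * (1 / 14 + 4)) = -2434185 / 7238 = -336.31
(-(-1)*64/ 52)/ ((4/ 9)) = 36/ 13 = 2.77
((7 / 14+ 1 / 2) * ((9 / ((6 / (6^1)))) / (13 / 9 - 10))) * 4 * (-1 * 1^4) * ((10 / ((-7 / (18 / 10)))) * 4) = -23328 / 539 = -43.28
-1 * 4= -4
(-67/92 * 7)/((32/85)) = -39865/2944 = -13.54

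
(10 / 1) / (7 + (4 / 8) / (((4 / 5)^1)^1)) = 80 / 61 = 1.31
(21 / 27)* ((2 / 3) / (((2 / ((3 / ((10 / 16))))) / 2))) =112 / 45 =2.49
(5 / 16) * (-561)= -2805 / 16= -175.31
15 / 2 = 7.50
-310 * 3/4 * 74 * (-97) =1668885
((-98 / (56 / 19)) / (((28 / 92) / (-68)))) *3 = 22287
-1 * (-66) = 66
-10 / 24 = -5 / 12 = -0.42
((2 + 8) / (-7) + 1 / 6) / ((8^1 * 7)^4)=-53 / 413048832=-0.00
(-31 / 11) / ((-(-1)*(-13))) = 31 / 143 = 0.22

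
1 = 1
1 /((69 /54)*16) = 9 /184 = 0.05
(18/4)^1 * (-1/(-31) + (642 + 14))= 183033/62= 2952.15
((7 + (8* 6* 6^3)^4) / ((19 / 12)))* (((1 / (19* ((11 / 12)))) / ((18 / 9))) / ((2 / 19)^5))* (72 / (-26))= -6419863229540343699357 / 143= -44894148458324081813.69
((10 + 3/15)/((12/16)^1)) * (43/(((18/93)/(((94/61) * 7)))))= 29821876/915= 32592.21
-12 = -12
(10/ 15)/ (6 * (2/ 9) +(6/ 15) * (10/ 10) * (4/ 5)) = 25/ 62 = 0.40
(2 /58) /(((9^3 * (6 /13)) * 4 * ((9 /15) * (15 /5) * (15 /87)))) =13 /157464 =0.00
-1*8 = -8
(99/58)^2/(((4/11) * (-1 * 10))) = -107811/134560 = -0.80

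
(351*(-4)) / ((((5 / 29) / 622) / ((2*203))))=-10282092912 / 5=-2056418582.40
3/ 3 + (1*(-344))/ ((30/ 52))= -8929/ 15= -595.27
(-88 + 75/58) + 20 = -3869/58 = -66.71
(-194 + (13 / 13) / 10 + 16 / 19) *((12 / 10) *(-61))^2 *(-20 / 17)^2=-39309120288 / 27455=-1431765.44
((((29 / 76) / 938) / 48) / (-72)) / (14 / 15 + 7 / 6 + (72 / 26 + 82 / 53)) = -99905 / 5445915019776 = -0.00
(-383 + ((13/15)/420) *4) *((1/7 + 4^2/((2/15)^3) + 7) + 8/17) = -161692183024/62475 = -2588110.17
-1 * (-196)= 196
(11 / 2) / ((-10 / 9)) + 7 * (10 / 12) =53 / 60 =0.88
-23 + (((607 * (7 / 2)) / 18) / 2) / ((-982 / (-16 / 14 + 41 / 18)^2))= -23.08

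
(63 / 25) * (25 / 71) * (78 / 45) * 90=138.42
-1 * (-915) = 915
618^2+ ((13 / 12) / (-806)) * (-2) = 142075729 / 372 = 381924.00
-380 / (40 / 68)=-646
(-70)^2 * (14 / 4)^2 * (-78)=-4681950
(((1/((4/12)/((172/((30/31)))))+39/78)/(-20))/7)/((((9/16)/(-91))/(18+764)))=12056876/25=482275.04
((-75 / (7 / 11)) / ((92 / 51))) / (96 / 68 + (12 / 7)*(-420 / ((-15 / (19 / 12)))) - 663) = 13005 / 116564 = 0.11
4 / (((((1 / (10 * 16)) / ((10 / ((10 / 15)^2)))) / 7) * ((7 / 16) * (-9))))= -25600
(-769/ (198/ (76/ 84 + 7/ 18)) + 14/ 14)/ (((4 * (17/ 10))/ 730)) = -432.02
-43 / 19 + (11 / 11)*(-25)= -518 / 19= -27.26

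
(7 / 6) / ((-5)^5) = -0.00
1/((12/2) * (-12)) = -1/72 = -0.01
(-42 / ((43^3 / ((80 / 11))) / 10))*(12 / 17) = -403200 / 14867809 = -0.03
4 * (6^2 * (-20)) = -2880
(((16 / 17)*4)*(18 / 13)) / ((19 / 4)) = 1.10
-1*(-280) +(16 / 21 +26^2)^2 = 202104424 / 441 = 458286.68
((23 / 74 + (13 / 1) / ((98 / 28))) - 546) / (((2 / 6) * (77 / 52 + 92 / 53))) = -128954618 / 255115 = -505.48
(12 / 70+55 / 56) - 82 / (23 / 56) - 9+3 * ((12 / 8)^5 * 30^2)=65351917 / 3220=20295.63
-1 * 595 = -595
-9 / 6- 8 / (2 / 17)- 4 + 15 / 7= -999 / 14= -71.36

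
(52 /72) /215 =13 /3870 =0.00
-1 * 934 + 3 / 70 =-65377 / 70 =-933.96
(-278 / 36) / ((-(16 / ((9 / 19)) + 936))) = 139 / 17456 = 0.01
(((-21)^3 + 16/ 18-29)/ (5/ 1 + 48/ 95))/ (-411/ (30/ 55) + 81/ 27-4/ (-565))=8974674700/ 3991804299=2.25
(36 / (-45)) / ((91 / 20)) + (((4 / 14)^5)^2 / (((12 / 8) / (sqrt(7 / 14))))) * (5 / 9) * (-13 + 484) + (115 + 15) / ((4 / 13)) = 803840 * sqrt(2) / 2542277241 + 76863 / 182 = 422.32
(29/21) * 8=232/21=11.05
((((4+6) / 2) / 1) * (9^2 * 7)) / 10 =567 / 2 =283.50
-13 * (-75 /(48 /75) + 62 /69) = 1668979 /1104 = 1511.76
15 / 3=5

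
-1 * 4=-4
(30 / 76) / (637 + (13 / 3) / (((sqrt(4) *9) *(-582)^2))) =27436644 / 44275427027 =0.00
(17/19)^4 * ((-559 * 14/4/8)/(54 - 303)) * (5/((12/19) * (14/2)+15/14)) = 0.57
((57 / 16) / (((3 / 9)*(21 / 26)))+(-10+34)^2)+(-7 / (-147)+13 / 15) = 165241 / 280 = 590.15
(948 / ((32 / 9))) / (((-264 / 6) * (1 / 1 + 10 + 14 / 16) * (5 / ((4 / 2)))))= -2133 / 10450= -0.20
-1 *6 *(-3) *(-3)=-54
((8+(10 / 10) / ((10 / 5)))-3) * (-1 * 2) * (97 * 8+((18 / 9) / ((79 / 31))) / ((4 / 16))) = -677072 / 79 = -8570.53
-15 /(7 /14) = -30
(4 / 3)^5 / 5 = 1024 / 1215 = 0.84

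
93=93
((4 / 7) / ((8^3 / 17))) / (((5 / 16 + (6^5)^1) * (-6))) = -17 / 41805456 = -0.00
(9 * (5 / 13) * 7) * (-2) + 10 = -500 / 13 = -38.46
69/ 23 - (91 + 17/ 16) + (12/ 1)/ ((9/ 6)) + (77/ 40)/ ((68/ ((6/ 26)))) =-2866139/ 35360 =-81.06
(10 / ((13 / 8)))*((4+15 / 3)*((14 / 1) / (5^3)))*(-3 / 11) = -1.69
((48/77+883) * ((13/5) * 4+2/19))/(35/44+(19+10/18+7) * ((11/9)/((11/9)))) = 128658168/379085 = 339.39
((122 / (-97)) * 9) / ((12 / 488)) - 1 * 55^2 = -338077 / 97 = -3485.33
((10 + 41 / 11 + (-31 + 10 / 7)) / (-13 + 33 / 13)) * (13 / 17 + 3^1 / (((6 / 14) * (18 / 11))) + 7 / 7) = 7331285 / 801108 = 9.15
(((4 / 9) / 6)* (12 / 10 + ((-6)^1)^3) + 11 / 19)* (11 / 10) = -144199 / 8550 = -16.87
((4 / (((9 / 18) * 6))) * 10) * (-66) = -880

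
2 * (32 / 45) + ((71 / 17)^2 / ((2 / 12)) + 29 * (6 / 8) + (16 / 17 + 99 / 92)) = 38839163 / 299115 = 129.85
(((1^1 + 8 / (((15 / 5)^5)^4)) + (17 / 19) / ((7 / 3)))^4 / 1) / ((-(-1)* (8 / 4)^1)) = 84711364416576169377936046545350195725594001408 / 46249489293914847149013147369571892621710470321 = 1.83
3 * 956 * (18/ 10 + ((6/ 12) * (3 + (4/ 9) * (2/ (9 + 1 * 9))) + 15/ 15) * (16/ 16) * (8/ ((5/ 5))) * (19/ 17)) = 160429228/ 2295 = 69903.80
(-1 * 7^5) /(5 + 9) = -2401 /2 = -1200.50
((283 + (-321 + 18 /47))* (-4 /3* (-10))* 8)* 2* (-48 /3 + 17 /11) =59970560 /517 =115997.21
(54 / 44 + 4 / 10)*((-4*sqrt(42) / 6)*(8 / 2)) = -716*sqrt(42) / 165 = -28.12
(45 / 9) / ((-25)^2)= 1 / 125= 0.01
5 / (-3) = -5 / 3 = -1.67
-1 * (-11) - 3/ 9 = 32/ 3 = 10.67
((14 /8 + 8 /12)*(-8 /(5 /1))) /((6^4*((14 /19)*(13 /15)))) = -551 /117936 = -0.00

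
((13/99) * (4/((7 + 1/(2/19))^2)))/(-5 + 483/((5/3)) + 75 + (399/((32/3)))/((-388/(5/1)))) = 12912640/2404881651249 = 0.00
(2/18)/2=1/18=0.06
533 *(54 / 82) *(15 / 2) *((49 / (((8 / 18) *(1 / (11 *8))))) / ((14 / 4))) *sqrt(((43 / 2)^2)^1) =156891735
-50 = -50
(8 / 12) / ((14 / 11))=11 / 21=0.52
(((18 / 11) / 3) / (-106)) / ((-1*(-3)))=-1 / 583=-0.00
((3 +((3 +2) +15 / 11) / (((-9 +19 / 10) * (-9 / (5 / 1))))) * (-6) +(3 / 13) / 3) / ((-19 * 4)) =636919 / 2314884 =0.28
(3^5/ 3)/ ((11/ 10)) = 810/ 11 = 73.64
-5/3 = -1.67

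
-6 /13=-0.46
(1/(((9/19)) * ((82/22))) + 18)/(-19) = -6851/7011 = -0.98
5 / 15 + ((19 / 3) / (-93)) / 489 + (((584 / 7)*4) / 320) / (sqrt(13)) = 73*sqrt(13) / 910 + 45458 / 136431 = 0.62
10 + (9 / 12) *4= 13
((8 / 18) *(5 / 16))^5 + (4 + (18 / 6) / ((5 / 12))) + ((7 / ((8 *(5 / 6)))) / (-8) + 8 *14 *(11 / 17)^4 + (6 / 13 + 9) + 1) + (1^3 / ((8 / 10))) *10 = 17615768419854229 / 328262706570240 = 53.66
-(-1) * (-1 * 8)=-8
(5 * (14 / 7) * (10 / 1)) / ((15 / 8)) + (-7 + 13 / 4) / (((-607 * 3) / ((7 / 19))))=7381225 / 138396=53.33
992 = 992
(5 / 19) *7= 35 / 19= 1.84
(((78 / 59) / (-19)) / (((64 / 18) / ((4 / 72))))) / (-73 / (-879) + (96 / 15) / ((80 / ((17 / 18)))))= -2571075 / 375077632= -0.01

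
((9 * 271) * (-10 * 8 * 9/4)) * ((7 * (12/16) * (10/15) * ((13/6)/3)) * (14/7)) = -2219490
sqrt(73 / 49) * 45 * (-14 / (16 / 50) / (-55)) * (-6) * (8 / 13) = -2700 * sqrt(73) / 143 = -161.32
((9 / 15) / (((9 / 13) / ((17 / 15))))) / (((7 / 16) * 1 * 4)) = 884 / 1575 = 0.56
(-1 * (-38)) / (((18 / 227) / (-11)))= -47443 / 9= -5271.44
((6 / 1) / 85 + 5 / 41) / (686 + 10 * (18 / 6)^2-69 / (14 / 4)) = 4697 / 18449590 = 0.00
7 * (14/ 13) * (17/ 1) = 1666/ 13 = 128.15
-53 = -53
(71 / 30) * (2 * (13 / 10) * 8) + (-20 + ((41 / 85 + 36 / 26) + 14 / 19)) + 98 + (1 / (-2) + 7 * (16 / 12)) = 29112467 / 209950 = 138.66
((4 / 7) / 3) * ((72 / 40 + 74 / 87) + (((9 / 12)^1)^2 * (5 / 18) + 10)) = 178271 / 73080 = 2.44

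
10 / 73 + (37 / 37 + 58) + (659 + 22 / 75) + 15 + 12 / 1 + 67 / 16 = 65666521 / 87600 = 749.62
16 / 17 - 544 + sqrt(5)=-9232 / 17 + sqrt(5)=-540.82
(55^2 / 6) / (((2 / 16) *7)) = 12100 / 21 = 576.19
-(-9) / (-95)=-9 / 95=-0.09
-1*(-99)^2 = -9801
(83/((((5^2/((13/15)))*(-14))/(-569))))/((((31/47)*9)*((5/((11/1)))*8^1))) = 317412667/58590000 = 5.42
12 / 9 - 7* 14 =-96.67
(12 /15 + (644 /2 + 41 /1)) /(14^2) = 1819 /980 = 1.86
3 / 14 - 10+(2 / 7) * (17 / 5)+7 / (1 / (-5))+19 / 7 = -411 / 10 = -41.10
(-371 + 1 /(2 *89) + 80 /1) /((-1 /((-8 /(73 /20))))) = -4143760 /6497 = -637.80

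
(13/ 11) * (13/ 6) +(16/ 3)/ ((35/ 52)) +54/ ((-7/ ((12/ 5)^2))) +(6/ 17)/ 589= -1308746091/ 38550050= -33.95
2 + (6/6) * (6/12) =5/2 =2.50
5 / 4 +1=9 / 4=2.25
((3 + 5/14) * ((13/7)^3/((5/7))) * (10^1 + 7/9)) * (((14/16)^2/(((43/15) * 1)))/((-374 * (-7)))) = 10016123/302598912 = 0.03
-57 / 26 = -2.19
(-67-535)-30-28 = -660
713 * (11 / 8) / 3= 7843 / 24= 326.79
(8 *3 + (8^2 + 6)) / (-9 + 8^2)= 94 / 55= 1.71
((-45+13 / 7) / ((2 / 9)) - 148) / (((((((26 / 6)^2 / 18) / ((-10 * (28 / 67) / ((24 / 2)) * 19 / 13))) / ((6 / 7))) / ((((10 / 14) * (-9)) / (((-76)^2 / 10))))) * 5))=-43648875 / 137042269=-0.32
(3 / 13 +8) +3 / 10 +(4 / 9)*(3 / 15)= 2017 / 234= 8.62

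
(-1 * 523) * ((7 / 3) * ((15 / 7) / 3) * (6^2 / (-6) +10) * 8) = -83680 / 3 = -27893.33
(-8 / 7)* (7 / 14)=-0.57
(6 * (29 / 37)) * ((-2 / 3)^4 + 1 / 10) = 6989 / 4995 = 1.40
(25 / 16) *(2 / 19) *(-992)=-3100 / 19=-163.16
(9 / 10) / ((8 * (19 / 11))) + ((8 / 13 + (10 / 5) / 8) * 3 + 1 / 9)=493043 / 177840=2.77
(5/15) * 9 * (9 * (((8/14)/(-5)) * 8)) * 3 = -2592/35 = -74.06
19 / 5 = 3.80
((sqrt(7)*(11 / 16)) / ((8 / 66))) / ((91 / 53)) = 19239*sqrt(7) / 5824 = 8.74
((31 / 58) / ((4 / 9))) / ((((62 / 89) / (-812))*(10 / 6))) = -16821 / 20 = -841.05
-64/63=-1.02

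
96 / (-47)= -96 / 47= -2.04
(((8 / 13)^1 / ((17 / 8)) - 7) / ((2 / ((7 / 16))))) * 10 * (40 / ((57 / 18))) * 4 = -3114300 / 4199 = -741.68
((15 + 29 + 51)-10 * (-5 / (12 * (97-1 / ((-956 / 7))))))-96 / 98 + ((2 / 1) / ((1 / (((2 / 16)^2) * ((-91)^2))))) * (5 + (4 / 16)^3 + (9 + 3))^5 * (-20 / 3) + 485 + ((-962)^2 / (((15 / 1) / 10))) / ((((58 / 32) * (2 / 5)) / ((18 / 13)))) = -8352963332450102224362871883 / 3395999347815481344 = -2459648096.76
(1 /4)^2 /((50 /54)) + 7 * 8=22427 /400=56.07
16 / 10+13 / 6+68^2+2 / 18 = 4627.88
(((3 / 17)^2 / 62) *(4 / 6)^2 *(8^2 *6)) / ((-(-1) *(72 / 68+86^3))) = 384 / 2849217595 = 0.00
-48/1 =-48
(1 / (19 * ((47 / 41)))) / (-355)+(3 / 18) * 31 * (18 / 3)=9827424 / 317015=31.00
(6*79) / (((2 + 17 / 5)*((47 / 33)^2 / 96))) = 9176640 / 2209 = 4154.21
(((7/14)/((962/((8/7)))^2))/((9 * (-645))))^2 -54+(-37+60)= -134257515945515749106711/4330887611145669326025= -31.00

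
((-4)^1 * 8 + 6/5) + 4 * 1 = -134/5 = -26.80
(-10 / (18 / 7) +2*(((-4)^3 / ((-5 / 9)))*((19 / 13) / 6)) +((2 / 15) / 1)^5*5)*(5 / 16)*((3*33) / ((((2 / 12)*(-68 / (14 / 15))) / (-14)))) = 1863.15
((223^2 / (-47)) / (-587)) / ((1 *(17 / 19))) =944851 / 469013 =2.01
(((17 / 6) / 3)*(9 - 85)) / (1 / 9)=-646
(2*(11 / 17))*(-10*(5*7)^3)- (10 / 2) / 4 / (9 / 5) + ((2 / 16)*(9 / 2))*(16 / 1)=-554844.64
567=567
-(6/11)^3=-216/1331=-0.16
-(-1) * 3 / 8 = 3 / 8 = 0.38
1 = 1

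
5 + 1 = 6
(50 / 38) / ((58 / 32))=400 / 551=0.73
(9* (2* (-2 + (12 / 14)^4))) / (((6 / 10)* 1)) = -105180 / 2401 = -43.81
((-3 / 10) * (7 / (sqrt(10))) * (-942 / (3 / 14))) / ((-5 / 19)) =-438501 * sqrt(10) / 125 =-11093.30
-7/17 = -0.41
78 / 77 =1.01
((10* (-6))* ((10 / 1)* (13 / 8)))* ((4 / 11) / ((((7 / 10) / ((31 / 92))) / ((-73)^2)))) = -1610690250 / 1771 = -909480.66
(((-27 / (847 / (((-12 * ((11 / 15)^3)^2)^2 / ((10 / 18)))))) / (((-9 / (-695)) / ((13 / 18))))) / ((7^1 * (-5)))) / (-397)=-374951410032056 / 467399168701171875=-0.00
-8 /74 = -4 /37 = -0.11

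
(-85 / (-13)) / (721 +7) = 85 / 9464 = 0.01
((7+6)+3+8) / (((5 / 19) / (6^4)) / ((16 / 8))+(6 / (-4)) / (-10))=5909760 / 36961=159.89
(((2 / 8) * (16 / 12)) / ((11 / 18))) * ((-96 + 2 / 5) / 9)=-956 / 165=-5.79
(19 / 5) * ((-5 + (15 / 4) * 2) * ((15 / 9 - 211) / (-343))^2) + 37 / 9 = 2699887 / 352947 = 7.65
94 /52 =1.81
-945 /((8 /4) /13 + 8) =-12285 /106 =-115.90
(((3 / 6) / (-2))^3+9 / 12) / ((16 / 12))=141 / 256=0.55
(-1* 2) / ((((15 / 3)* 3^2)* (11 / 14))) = -28 / 495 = -0.06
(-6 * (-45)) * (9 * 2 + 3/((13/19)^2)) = 1113750/169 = 6590.24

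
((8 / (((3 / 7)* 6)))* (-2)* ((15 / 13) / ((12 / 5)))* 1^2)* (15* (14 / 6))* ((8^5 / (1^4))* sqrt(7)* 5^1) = -2007040000* sqrt(7) / 117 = -45385715.48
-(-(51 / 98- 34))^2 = -10764961 / 9604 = -1120.88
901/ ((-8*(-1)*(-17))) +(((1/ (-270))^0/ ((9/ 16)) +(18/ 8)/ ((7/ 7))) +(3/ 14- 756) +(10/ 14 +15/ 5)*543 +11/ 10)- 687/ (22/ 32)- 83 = 4914797/ 27720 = 177.30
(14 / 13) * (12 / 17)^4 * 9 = 2612736 / 1085773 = 2.41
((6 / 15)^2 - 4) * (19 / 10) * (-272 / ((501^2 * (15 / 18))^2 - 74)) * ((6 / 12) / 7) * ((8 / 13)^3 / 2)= 6684672 / 17706507632211125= 0.00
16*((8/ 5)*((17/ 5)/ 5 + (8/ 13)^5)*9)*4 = 32860482048/ 46411625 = 708.02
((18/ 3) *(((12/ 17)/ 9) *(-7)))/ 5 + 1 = 29/ 85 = 0.34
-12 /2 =-6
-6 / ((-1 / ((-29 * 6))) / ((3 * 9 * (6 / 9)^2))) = -12528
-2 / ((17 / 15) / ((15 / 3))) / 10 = -15 / 17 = -0.88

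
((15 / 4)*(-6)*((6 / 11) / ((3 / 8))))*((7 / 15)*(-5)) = 840 / 11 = 76.36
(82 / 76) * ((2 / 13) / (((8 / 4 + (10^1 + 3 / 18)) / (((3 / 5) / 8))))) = 0.00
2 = 2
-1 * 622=-622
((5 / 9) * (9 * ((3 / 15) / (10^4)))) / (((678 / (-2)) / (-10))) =1 / 339000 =0.00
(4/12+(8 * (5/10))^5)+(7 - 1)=3091/3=1030.33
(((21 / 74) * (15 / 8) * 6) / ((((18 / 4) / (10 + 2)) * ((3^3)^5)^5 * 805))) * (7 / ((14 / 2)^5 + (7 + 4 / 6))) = 7 / 967095621234819868640265620905171468316004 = 0.00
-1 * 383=-383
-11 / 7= -1.57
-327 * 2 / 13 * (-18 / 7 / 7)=11772 / 637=18.48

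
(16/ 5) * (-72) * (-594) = 684288/ 5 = 136857.60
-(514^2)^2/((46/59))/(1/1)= -2059086029272/23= -89525479533.57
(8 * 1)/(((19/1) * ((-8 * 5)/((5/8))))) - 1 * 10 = -1521/152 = -10.01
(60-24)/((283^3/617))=22212/22665187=0.00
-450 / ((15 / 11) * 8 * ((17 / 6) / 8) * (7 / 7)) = -1980 / 17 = -116.47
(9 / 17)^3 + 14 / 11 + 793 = 794.42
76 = 76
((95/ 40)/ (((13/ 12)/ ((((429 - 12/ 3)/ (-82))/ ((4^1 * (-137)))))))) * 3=72675/ 1168336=0.06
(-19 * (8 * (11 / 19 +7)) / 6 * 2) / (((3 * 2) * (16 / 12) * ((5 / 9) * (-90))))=24 / 25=0.96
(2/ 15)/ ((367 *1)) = 2/ 5505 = 0.00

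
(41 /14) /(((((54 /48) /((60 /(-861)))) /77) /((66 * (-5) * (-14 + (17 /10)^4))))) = -13667918 /525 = -26034.13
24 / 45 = 8 / 15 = 0.53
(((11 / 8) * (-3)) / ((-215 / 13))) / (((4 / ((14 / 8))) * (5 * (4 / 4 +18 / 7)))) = 21021 / 3440000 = 0.01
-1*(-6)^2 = -36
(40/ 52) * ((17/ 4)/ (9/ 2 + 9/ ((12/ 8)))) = 85/ 273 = 0.31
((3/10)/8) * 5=3/16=0.19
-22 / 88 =-1 / 4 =-0.25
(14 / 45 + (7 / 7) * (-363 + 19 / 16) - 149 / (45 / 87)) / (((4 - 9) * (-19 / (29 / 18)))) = -13562981 / 1231200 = -11.02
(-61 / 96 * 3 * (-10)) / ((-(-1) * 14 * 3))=305 / 672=0.45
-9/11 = -0.82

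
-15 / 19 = -0.79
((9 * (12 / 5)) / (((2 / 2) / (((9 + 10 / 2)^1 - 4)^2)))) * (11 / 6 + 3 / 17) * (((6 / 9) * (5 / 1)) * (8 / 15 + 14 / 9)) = 1541600 / 51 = 30227.45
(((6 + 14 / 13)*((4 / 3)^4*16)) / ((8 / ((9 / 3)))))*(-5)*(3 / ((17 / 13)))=-235520 / 153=-1539.35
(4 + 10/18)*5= 205/9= 22.78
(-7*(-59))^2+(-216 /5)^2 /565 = 2409333781 /14125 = 170572.30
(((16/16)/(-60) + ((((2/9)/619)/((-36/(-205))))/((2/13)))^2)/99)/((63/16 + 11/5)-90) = 3316381303/1669722587734311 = 0.00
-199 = -199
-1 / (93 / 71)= -71 / 93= -0.76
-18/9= -2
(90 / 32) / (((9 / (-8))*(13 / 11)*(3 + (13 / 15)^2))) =-12375 / 21944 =-0.56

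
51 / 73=0.70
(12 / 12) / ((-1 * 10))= -1 / 10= -0.10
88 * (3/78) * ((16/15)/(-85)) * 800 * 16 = -360448/663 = -543.66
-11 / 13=-0.85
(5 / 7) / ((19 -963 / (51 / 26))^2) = 1445 / 450579703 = 0.00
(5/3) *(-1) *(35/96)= -175/288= -0.61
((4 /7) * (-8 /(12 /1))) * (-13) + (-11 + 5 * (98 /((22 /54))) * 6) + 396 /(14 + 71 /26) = 242302327 /33495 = 7233.98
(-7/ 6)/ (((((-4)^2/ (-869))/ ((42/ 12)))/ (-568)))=-3023251/ 24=-125968.79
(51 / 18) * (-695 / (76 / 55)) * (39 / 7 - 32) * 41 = 4928922625 / 3192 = 1544148.69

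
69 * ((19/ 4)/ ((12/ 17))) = 7429/ 16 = 464.31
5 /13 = 0.38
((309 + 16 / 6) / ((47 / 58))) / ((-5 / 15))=-54230 / 47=-1153.83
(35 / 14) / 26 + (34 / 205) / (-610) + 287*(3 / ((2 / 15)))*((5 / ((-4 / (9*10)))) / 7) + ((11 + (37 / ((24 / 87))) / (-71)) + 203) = -47816232283353 / 461684600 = -103569.04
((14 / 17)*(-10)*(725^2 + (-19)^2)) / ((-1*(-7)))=-10519720 / 17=-618807.06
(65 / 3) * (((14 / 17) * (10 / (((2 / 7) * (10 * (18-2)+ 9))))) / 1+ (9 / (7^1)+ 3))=448100 / 4641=96.55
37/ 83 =0.45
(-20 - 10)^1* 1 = -30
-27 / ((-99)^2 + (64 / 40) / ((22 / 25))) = -297 / 107831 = -0.00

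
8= 8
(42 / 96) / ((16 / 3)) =21 / 256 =0.08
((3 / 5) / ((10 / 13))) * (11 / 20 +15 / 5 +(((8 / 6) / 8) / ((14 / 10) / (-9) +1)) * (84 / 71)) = 3981081 / 1349000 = 2.95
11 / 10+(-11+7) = -29 / 10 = -2.90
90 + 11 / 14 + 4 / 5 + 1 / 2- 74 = 633 / 35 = 18.09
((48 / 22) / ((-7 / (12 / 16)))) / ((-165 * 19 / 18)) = 0.00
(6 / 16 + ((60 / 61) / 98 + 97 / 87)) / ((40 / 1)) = 3120473 / 83213760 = 0.04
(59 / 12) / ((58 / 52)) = 767 / 174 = 4.41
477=477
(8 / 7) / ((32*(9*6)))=1 / 1512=0.00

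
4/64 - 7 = -111/16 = -6.94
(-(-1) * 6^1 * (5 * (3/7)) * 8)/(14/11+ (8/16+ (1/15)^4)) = 58.02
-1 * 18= -18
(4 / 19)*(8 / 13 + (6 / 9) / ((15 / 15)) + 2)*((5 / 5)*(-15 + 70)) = 28160 / 741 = 38.00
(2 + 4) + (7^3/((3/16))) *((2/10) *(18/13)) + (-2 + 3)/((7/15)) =234201/455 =514.73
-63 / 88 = -0.72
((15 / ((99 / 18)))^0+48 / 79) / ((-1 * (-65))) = 0.02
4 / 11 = 0.36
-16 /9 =-1.78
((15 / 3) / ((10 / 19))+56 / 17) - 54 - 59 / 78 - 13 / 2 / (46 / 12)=-665740 / 15249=-43.66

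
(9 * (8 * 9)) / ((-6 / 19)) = -2052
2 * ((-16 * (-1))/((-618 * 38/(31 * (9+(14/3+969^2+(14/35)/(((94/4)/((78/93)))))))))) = -164170333216/4139055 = -39663.72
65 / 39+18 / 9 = 11 / 3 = 3.67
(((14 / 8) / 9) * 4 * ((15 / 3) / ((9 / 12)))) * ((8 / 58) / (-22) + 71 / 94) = 524090 / 134937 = 3.88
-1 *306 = -306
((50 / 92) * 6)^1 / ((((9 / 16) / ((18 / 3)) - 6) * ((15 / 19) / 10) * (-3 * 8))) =0.29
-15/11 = -1.36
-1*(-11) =11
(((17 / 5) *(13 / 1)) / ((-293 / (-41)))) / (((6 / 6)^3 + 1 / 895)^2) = 1451617505 / 235225088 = 6.17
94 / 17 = 5.53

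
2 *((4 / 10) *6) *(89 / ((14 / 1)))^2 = 47526 / 245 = 193.98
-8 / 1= -8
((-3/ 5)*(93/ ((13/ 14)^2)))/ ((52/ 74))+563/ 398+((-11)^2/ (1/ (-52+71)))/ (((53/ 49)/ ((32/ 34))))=1909.78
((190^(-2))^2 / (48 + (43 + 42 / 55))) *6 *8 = 33 / 82216260875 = 0.00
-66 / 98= -33 / 49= -0.67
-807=-807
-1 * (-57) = 57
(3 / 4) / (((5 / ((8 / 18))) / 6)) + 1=7 / 5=1.40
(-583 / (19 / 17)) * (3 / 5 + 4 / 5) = -69377 / 95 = -730.28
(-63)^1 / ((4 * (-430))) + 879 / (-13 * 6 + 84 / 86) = -2700091 / 237360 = -11.38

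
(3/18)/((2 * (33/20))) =5/99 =0.05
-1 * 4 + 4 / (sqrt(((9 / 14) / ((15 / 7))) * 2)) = -4 + 4 * sqrt(15) / 3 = 1.16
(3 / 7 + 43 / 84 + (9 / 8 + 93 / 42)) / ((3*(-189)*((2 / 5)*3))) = -3595 / 571536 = -0.01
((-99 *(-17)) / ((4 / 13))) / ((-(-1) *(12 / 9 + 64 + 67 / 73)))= 435591 / 5276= 82.56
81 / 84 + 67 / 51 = 3253 / 1428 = 2.28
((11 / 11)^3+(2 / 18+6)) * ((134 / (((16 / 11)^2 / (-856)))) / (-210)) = 1734898 / 945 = 1835.87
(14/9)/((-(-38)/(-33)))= -77/57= -1.35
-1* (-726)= 726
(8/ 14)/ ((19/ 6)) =24/ 133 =0.18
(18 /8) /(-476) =-9 /1904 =-0.00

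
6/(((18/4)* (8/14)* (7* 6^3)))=1/648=0.00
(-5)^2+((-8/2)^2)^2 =281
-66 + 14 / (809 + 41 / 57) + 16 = -1153451 / 23077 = -49.98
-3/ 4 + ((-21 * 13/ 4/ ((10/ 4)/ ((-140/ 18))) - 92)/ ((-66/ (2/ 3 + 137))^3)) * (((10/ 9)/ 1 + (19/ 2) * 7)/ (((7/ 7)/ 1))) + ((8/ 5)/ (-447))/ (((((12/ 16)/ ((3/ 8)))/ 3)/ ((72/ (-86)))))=-991464225684155083/ 13428084296880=-73835.12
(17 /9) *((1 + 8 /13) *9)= 357 /13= 27.46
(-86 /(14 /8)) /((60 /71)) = -6106 /105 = -58.15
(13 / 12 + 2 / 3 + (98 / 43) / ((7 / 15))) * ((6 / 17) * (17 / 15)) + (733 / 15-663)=-788809 / 1290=-611.48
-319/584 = -0.55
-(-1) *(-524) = -524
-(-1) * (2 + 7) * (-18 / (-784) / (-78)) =-0.00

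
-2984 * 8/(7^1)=-23872/7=-3410.29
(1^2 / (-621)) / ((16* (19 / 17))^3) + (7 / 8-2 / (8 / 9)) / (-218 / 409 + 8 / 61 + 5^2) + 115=1230706389198605101 / 10706999111110656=114.94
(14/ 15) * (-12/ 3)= -3.73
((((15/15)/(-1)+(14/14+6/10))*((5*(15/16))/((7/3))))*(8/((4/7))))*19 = 2565/8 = 320.62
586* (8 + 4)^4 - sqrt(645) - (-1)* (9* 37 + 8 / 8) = 12151630 - sqrt(645) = 12151604.60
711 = 711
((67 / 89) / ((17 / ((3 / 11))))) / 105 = 67 / 582505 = 0.00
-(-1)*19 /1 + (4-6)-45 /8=91 /8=11.38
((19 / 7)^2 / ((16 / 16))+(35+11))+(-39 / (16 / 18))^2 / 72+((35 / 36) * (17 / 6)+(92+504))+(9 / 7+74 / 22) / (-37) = 187121182517 / 275692032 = 678.73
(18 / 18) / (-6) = -1 / 6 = -0.17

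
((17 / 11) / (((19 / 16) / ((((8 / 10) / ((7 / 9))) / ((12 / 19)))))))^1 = 816 / 385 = 2.12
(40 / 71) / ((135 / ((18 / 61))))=16 / 12993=0.00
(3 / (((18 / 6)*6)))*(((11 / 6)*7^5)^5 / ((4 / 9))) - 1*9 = 215980442265501211239681533 / 20736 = 10415723488884124770432.17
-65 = -65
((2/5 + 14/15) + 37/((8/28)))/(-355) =-157/426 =-0.37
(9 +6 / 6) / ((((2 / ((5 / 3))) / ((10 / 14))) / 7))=125 / 3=41.67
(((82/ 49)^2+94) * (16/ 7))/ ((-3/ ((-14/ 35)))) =7437376/ 252105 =29.50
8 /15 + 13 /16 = 323 /240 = 1.35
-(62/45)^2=-3844/2025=-1.90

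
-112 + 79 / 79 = -111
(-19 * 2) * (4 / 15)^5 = -38912 / 759375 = -0.05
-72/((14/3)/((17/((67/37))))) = -67932/469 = -144.84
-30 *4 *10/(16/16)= -1200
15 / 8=1.88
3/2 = 1.50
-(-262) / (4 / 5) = 655 / 2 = 327.50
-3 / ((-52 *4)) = 3 / 208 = 0.01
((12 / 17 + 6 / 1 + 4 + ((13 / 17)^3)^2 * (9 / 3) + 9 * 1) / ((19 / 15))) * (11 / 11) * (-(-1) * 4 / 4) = 7351987830 / 458613811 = 16.03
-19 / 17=-1.12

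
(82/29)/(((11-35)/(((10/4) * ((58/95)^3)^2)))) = -6727656872/441055134375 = -0.02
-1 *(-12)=12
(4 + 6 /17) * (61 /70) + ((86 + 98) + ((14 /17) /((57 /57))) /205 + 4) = 935779 /4879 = 191.80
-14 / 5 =-2.80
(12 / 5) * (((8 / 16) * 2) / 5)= 12 / 25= 0.48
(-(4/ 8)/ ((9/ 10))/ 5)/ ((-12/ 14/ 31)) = 217/ 54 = 4.02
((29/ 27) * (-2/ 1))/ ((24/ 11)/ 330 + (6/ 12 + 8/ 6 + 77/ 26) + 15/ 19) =-4333615/ 11279043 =-0.38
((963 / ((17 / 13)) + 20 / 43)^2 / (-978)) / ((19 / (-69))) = 6673481363927 / 3309832034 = 2016.26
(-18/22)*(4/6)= -6/11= -0.55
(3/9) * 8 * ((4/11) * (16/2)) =256/33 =7.76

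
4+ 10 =14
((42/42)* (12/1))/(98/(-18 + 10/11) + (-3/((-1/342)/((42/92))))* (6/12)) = 12972/246967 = 0.05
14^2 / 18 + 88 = 890 / 9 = 98.89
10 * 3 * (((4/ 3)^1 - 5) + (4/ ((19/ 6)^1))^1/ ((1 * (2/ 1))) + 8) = 2830/ 19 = 148.95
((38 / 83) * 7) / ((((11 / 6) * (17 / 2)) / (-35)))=-7.20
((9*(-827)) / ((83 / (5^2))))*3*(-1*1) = 558225 / 83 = 6725.60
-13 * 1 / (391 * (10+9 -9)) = -13 / 3910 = -0.00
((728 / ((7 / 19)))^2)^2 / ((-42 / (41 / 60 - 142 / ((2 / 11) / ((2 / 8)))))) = 70626373888152.79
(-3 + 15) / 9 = 4 / 3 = 1.33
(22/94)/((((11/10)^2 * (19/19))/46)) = 4600/517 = 8.90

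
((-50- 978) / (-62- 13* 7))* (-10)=-10280 / 153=-67.19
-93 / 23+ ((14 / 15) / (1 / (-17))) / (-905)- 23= -8438176 / 312225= -27.03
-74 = -74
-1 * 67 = -67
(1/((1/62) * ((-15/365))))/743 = -2.03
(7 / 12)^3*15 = 1715 / 576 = 2.98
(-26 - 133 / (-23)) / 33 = -155 / 253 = -0.61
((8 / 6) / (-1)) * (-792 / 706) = 528 / 353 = 1.50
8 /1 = 8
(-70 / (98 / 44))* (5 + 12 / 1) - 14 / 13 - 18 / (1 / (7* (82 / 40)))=-722233 / 910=-793.66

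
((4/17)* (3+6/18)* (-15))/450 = -0.03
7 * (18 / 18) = 7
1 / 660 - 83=-54779 / 660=-83.00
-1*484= -484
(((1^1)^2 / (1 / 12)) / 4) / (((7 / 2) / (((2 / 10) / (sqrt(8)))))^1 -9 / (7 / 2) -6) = 126 / 11645+1029 * sqrt(2) / 23290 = 0.07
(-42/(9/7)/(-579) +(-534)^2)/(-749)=-495316070/1301013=-380.72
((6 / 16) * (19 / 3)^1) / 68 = 0.03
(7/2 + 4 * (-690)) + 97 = -5319/2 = -2659.50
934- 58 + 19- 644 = 251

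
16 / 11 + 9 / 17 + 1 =558 / 187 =2.98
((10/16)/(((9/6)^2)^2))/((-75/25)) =-0.04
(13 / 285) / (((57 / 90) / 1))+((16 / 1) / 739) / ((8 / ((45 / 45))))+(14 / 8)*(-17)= -31666957 / 1067116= -29.68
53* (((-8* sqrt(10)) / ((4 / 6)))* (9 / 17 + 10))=-113844* sqrt(10) / 17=-21176.84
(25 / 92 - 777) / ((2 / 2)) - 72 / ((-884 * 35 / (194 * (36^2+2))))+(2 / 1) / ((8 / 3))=-189.99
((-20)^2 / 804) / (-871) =-100 / 175071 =-0.00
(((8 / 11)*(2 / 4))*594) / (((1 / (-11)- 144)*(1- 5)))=594 / 1585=0.37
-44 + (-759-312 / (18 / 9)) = -959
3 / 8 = 0.38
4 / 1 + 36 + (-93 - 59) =-112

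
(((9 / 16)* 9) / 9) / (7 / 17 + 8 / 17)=51 / 80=0.64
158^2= 24964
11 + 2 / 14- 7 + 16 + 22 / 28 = 293 / 14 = 20.93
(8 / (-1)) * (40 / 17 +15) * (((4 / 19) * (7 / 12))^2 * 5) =-578200 / 55233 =-10.47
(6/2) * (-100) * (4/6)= -200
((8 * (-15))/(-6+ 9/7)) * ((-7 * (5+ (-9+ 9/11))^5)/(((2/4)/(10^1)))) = 2058857500000/1771561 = 1162171.38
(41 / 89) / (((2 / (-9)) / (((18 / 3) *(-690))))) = 763830 / 89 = 8582.36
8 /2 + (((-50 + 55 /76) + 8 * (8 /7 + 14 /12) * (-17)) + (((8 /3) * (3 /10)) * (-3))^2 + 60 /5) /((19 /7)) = -13356701 /108300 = -123.33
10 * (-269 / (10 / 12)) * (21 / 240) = -5649 / 20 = -282.45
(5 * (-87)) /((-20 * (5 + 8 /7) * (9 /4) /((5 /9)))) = 1015 /1161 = 0.87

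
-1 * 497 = -497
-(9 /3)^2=-9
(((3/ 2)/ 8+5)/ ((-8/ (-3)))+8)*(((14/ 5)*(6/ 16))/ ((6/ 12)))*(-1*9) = -240597/ 1280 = -187.97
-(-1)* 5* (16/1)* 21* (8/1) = 13440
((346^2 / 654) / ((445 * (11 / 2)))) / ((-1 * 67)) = -119716 / 107244555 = -0.00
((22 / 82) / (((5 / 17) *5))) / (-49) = -187 / 50225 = -0.00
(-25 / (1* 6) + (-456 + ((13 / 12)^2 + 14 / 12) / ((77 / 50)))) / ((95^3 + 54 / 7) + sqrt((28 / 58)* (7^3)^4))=-442560394504649 / 819790686579983976 + 2094054904277* sqrt(406) / 819790686579983976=-0.00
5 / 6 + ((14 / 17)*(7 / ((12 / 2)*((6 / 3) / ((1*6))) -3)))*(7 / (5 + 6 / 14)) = -6.60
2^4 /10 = 8 /5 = 1.60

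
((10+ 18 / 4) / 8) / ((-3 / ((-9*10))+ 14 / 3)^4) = 18125 / 4879681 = 0.00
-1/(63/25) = -25/63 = -0.40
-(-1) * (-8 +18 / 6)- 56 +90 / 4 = -77 / 2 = -38.50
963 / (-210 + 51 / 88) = -28248 / 6143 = -4.60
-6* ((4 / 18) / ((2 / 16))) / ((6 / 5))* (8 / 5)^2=-1024 / 45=-22.76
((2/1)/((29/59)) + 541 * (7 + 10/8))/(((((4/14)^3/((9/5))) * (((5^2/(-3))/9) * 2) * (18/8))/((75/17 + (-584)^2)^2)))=-9624927482423164.77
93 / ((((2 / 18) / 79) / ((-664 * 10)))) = -439056720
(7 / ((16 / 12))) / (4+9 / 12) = 21 / 19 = 1.11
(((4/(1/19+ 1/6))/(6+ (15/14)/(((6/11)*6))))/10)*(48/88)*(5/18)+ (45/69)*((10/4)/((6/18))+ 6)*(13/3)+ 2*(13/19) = 39.56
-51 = -51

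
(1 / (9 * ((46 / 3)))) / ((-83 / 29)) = -29 / 11454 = -0.00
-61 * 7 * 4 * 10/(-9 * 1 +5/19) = 162260/83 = 1954.94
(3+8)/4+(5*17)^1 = 351/4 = 87.75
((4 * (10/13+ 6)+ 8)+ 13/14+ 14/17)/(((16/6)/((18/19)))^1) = 13.08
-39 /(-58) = 39 /58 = 0.67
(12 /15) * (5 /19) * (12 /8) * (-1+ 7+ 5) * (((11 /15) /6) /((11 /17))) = 187 /285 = 0.66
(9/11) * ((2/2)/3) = 3/11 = 0.27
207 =207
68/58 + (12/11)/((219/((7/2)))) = 1.19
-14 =-14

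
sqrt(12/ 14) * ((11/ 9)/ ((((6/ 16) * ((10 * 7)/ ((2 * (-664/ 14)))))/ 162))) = -175296 * sqrt(42)/ 1715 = -662.42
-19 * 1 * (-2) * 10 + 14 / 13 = 4954 / 13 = 381.08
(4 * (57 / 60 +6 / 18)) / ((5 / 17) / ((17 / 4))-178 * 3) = -22253 / 2314590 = -0.01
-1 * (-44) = 44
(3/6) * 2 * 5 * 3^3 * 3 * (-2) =-810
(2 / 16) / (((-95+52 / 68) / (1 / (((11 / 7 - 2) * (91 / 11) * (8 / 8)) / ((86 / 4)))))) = 8041 / 999648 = 0.01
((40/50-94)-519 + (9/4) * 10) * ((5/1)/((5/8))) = -23588/5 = -4717.60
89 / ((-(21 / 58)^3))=-17364968 / 9261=-1875.06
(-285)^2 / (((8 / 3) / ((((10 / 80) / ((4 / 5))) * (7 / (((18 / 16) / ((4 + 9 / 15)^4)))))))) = 2121474621 / 160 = 13259216.38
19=19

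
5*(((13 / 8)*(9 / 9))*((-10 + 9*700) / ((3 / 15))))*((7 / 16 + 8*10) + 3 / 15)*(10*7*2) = 46156098625 / 16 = 2884756164.06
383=383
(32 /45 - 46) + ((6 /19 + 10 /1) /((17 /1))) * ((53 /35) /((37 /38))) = -251038 /5661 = -44.35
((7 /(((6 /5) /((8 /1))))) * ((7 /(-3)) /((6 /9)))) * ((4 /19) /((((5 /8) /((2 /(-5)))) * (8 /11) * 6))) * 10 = 8624 /171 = 50.43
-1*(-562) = 562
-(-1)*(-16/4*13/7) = -52/7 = -7.43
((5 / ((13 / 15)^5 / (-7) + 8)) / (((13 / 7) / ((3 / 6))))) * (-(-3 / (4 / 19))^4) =-1963910998546875 / 280575073792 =-6999.59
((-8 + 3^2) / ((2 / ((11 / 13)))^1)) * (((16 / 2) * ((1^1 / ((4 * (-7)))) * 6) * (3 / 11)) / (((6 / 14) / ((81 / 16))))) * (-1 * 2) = 243 / 52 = 4.67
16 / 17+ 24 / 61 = 1384 / 1037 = 1.33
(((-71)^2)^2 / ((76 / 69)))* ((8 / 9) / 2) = 584468663 / 57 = 10253836.19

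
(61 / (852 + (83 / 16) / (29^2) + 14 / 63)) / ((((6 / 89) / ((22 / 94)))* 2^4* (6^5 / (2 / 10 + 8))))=2059170839 / 125732439190080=0.00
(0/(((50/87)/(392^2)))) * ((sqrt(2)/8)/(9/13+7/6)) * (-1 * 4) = 0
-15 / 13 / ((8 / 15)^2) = -3375 / 832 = -4.06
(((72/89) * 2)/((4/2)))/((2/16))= 576/89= 6.47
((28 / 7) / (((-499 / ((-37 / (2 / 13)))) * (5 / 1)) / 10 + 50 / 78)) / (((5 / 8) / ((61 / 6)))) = 234728 / 6055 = 38.77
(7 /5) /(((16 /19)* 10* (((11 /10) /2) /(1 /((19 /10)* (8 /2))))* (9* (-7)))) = -1 /1584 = -0.00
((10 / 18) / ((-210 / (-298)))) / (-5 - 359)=-149 / 68796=-0.00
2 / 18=1 / 9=0.11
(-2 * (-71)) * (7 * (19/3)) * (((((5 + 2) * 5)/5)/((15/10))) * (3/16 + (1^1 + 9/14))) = 1935815/36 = 53772.64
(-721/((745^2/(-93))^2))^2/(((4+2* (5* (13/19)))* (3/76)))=90861738433578/94896497167628437890625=0.00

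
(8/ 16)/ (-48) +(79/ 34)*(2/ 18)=1213/ 4896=0.25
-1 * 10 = -10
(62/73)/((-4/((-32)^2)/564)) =-8951808/73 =-122627.51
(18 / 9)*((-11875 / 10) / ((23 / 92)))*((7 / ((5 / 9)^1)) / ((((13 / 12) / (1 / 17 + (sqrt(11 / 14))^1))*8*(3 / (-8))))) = 478800 / 221 + 34200*sqrt(154) / 13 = 34813.50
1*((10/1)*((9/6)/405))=1/27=0.04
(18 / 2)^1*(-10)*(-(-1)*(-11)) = 990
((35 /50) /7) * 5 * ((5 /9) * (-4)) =-10 /9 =-1.11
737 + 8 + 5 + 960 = 1710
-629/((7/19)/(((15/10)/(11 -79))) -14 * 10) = 35853/8932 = 4.01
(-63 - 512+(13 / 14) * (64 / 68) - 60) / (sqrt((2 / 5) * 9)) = -334.21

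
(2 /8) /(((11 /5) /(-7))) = -35 /44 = -0.80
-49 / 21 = -7 / 3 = -2.33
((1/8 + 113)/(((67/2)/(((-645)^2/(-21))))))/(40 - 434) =125500875/739144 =169.79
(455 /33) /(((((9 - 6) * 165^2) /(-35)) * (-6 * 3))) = 637 /1940598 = 0.00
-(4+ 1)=-5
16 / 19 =0.84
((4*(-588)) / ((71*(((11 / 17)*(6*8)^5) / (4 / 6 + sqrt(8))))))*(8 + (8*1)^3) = -54145*sqrt(2) / 259117056 - 54145 / 777351168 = -0.00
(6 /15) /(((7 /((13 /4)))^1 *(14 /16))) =0.21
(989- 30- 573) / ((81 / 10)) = 47.65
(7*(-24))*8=-1344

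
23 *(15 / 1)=345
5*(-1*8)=-40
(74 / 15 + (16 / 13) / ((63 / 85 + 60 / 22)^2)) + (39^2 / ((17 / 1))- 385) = -3375926635658 / 11621339145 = -290.49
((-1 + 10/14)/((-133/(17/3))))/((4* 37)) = 0.00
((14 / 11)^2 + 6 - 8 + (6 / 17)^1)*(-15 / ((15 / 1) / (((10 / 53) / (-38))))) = -280 / 2071399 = -0.00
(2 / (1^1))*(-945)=-1890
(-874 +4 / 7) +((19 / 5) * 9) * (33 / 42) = -59259 / 70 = -846.56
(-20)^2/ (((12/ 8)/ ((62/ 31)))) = 1600/ 3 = 533.33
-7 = -7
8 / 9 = 0.89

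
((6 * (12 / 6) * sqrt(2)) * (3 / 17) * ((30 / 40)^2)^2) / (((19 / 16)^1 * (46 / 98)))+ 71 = 35721 * sqrt(2) / 29716+ 71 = 72.70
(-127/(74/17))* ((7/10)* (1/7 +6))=-125.46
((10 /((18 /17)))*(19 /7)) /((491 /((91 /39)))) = 1615 /13257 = 0.12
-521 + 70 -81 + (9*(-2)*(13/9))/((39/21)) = -546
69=69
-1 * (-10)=10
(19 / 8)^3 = 6859 / 512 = 13.40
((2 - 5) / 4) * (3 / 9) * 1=-1 / 4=-0.25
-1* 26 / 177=-26 / 177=-0.15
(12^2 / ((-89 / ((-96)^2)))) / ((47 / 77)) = -102187008 / 4183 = -24429.12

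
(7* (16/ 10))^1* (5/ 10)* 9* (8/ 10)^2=4032/ 125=32.26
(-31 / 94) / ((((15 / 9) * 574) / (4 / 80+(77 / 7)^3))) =-353679 / 770800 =-0.46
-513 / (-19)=27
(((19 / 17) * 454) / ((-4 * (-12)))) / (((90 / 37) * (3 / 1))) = 1.45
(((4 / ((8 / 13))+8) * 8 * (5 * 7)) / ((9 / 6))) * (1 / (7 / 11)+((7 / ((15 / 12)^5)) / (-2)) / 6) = 21014792 / 5625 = 3735.96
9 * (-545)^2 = 2673225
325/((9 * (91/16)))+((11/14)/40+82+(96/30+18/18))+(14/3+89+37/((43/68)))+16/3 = 54197441/216720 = 250.08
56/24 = 7/3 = 2.33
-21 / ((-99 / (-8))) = -56 / 33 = -1.70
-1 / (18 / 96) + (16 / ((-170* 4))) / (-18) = -4079 / 765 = -5.33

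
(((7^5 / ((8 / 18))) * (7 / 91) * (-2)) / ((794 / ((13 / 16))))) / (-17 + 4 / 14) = 117649 / 330304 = 0.36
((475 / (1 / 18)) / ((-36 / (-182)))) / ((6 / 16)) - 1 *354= 344738 / 3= 114912.67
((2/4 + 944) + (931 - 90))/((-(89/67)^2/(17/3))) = -272513723/47526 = -5733.99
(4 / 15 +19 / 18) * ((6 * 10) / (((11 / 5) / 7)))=252.42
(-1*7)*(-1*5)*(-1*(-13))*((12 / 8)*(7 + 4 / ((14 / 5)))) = 11505 / 2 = 5752.50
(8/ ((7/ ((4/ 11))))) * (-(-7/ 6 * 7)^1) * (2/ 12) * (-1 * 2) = -112/ 99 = -1.13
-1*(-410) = 410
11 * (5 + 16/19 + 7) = 2684/19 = 141.26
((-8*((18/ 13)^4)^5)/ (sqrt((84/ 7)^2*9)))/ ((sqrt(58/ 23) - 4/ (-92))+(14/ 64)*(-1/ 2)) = -97.93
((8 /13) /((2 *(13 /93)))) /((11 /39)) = 1116 /143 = 7.80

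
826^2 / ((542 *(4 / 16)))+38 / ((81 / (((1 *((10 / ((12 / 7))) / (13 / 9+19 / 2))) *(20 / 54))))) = 195971010676 / 38919123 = 5035.34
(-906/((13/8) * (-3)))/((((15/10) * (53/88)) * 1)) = 425216/2067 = 205.72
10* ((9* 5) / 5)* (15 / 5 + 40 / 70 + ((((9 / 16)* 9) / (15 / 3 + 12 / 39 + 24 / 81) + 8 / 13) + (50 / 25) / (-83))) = 455.95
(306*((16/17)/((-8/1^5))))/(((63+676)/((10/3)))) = -0.16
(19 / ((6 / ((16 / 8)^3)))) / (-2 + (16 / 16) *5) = 76 / 9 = 8.44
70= 70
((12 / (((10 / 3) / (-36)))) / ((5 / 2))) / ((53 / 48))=-62208 / 1325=-46.95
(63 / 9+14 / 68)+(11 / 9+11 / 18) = 461 / 51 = 9.04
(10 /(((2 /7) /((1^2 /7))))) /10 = 0.50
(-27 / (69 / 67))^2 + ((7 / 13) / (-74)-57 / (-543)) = 63321325117 / 92110538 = 687.45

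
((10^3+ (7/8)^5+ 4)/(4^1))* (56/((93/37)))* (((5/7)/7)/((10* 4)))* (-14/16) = -1217887523/97517568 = -12.49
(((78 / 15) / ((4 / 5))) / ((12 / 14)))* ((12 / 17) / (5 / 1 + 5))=91 / 170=0.54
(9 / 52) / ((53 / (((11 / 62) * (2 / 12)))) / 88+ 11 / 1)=1089 / 197366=0.01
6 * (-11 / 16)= -33 / 8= -4.12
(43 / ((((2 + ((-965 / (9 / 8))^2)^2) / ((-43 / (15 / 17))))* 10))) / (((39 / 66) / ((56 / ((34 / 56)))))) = -34873412112 / 577195008418132325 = -0.00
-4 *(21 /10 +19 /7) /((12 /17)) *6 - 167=-11574 /35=-330.69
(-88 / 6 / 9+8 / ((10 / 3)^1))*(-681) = -23608 / 45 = -524.62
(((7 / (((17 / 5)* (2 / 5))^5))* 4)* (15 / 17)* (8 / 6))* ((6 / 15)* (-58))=-3964843750 / 24137569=-164.26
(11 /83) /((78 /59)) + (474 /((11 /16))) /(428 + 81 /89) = 4642311671 /2718452022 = 1.71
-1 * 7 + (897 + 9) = 899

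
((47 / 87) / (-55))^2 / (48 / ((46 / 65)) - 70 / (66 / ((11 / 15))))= 50807 / 35308522975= 0.00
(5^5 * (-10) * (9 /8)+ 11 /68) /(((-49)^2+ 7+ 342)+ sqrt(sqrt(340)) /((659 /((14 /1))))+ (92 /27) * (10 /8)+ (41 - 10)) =-323581043237234842943427463135929 /25635875378549182807335964408628 - 18825089935824683992089 * sqrt(85) /12817937689274591403667982204314+ 143586647009915319 * sqrt(2) * 85^(3 /4) /12817937689274591403667982204314+ 2468084731217492371938247959 * sqrt(2) * 85^(1 /4) /25635875378549182807335964408628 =-12.62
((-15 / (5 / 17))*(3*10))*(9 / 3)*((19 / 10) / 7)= -8721 / 7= -1245.86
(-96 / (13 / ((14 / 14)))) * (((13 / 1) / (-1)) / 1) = 96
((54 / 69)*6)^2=11664 / 529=22.05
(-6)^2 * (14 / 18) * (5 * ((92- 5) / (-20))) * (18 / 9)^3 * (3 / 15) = -4872 / 5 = -974.40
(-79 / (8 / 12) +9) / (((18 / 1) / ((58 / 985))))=-2117 / 5910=-0.36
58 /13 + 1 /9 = 535 /117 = 4.57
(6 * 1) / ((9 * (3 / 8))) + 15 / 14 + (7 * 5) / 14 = 337 / 63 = 5.35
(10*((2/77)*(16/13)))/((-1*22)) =-160/11011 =-0.01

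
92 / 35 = 2.63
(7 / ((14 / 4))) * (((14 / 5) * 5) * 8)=224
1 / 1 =1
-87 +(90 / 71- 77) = -11554 / 71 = -162.73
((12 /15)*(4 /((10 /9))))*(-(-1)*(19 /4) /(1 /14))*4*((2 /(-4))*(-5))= 1915.20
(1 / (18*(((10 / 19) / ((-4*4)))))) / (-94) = 38 / 2115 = 0.02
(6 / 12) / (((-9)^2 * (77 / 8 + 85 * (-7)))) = -4 / 379323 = -0.00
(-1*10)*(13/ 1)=-130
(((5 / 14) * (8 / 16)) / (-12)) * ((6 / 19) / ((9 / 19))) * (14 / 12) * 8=-5 / 54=-0.09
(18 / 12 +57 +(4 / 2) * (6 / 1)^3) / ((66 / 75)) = 24525 / 44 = 557.39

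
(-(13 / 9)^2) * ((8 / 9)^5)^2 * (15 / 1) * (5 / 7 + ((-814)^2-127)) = -4207466313825648640 / 659002251789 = -6384600.81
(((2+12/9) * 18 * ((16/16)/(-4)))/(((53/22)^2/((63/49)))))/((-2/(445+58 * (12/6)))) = 18327870/19663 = 932.10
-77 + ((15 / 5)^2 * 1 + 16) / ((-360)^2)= -399167 / 5184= -77.00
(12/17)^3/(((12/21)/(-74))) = -223776/4913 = -45.55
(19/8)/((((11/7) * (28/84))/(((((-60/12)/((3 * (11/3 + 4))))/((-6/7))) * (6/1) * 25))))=349125/2024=172.49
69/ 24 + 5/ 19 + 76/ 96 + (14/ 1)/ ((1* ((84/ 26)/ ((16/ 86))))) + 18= 22.74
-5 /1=-5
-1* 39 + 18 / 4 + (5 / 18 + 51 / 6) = -463 / 18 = -25.72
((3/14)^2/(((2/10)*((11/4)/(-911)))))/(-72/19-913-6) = 778905/9450287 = 0.08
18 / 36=1 / 2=0.50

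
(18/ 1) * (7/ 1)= 126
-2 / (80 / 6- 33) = 6 / 59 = 0.10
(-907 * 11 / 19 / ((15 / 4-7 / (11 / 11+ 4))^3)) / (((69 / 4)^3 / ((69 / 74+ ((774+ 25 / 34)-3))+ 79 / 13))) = -692087728640000 / 112743259581303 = -6.14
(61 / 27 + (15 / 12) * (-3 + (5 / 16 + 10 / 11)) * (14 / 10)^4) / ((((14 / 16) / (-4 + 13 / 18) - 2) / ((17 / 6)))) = 14967619553 / 1906740000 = 7.85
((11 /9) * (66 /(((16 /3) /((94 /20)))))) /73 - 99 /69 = -61919 /134320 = -0.46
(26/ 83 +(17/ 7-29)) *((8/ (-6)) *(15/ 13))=305120/ 7553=40.40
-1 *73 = -73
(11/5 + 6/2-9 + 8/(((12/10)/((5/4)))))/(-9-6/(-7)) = -476/855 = -0.56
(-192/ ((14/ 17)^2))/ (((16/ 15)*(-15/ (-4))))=-3468/ 49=-70.78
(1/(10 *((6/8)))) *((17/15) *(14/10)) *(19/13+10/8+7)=12019/5850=2.05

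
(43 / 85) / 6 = 43 / 510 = 0.08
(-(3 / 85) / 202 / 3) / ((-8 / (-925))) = -185 / 27472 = -0.01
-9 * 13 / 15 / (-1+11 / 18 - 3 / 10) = 11.32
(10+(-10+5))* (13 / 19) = 65 / 19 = 3.42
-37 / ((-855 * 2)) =37 / 1710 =0.02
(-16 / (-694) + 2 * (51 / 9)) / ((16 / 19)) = 112309 / 8328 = 13.49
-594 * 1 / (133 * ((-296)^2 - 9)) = -594 / 11651731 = -0.00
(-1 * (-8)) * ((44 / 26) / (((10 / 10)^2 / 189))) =33264 / 13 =2558.77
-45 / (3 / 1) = -15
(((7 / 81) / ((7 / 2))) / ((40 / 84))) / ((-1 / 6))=-14 / 45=-0.31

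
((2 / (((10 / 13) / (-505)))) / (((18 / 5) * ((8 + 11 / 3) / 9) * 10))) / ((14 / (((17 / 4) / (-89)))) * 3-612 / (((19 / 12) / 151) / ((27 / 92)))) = 9754277 / 6243316240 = 0.00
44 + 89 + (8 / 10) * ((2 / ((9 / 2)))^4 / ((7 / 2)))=30543503 / 229635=133.01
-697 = -697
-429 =-429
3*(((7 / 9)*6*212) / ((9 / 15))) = 14840 / 3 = 4946.67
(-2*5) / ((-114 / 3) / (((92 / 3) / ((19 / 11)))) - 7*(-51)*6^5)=-5060 / 1404671109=-0.00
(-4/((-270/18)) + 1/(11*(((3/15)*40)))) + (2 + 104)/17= 146159/22440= 6.51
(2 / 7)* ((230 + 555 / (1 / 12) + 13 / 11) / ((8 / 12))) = 2953.36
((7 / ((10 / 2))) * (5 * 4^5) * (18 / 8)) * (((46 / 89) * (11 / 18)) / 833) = 64768 / 10591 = 6.12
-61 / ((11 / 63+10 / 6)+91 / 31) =-119133 / 9329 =-12.77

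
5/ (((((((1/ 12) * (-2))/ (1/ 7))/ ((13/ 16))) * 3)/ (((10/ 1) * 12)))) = -975/ 7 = -139.29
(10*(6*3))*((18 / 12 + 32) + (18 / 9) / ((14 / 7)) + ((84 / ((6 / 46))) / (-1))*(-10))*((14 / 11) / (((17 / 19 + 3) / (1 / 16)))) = 77499765 / 3256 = 23802.14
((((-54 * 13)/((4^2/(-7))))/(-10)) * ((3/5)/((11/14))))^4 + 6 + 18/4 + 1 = 7087846634620667281/23425600000000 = 302568.41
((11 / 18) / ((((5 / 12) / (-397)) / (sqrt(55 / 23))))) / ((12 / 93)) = -135377* sqrt(1265) / 690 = -6978.16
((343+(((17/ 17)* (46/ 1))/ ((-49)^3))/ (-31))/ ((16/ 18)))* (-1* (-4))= 11258656767/ 7294238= 1543.50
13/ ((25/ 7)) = 91/ 25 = 3.64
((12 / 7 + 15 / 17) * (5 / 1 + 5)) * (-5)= -15450 / 119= -129.83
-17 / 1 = -17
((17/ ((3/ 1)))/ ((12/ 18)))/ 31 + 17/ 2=8.77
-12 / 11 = -1.09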